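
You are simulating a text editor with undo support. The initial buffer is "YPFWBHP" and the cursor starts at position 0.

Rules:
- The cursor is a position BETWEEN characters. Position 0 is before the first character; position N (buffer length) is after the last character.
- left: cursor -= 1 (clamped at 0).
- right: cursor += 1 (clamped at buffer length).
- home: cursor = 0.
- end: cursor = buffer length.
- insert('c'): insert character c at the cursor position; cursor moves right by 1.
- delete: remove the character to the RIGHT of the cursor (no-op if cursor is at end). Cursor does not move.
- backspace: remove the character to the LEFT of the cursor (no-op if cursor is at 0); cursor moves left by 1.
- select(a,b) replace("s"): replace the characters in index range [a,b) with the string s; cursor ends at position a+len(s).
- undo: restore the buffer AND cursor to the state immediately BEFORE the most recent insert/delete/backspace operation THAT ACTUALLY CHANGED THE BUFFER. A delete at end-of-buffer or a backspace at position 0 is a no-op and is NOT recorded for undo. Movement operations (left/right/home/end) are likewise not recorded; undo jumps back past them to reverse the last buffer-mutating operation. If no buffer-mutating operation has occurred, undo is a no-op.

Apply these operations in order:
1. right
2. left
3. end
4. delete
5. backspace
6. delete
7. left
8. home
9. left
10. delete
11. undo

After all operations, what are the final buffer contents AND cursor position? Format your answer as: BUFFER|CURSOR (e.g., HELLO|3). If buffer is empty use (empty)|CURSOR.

After op 1 (right): buf='YPFWBHP' cursor=1
After op 2 (left): buf='YPFWBHP' cursor=0
After op 3 (end): buf='YPFWBHP' cursor=7
After op 4 (delete): buf='YPFWBHP' cursor=7
After op 5 (backspace): buf='YPFWBH' cursor=6
After op 6 (delete): buf='YPFWBH' cursor=6
After op 7 (left): buf='YPFWBH' cursor=5
After op 8 (home): buf='YPFWBH' cursor=0
After op 9 (left): buf='YPFWBH' cursor=0
After op 10 (delete): buf='PFWBH' cursor=0
After op 11 (undo): buf='YPFWBH' cursor=0

Answer: YPFWBH|0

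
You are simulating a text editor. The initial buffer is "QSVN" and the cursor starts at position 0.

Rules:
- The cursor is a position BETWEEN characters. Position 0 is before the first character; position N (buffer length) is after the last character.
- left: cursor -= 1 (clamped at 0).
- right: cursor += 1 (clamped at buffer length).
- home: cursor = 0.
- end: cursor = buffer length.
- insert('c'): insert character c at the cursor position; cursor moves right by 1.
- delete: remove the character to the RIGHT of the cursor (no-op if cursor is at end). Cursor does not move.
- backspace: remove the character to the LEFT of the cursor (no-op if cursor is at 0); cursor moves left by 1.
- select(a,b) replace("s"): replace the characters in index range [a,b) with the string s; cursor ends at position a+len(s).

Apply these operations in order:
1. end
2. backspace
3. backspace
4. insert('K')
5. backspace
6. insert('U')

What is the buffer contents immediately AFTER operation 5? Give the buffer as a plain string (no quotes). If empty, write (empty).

After op 1 (end): buf='QSVN' cursor=4
After op 2 (backspace): buf='QSV' cursor=3
After op 3 (backspace): buf='QS' cursor=2
After op 4 (insert('K')): buf='QSK' cursor=3
After op 5 (backspace): buf='QS' cursor=2

Answer: QS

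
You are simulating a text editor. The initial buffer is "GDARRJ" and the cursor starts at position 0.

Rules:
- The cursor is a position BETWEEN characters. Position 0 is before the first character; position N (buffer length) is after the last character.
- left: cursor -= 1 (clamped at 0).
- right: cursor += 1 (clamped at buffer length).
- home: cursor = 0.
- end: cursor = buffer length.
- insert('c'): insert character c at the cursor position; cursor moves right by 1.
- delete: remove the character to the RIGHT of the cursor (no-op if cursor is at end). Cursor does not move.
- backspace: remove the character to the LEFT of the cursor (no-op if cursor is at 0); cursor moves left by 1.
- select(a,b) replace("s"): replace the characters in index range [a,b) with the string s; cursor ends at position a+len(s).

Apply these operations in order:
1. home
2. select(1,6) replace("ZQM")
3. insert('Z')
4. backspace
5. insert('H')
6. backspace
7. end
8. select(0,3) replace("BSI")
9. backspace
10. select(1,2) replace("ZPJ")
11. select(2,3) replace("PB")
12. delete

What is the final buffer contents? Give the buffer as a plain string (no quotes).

Answer: BZPBM

Derivation:
After op 1 (home): buf='GDARRJ' cursor=0
After op 2 (select(1,6) replace("ZQM")): buf='GZQM' cursor=4
After op 3 (insert('Z')): buf='GZQMZ' cursor=5
After op 4 (backspace): buf='GZQM' cursor=4
After op 5 (insert('H')): buf='GZQMH' cursor=5
After op 6 (backspace): buf='GZQM' cursor=4
After op 7 (end): buf='GZQM' cursor=4
After op 8 (select(0,3) replace("BSI")): buf='BSIM' cursor=3
After op 9 (backspace): buf='BSM' cursor=2
After op 10 (select(1,2) replace("ZPJ")): buf='BZPJM' cursor=4
After op 11 (select(2,3) replace("PB")): buf='BZPBJM' cursor=4
After op 12 (delete): buf='BZPBM' cursor=4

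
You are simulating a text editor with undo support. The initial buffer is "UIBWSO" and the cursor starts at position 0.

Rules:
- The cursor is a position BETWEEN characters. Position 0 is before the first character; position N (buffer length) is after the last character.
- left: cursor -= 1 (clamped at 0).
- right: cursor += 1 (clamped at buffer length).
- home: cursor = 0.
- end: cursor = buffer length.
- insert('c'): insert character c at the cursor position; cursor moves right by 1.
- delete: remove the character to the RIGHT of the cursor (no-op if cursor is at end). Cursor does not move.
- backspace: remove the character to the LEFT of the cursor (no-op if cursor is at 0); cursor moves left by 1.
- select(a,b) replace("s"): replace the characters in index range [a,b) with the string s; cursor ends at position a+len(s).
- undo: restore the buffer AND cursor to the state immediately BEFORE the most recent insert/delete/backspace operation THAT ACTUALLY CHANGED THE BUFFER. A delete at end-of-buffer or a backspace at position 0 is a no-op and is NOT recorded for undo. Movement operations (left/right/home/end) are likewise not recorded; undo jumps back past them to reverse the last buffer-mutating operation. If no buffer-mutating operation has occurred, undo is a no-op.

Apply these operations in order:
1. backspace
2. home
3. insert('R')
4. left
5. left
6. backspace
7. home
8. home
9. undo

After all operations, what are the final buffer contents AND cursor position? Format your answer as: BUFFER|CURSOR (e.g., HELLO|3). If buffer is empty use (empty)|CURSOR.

After op 1 (backspace): buf='UIBWSO' cursor=0
After op 2 (home): buf='UIBWSO' cursor=0
After op 3 (insert('R')): buf='RUIBWSO' cursor=1
After op 4 (left): buf='RUIBWSO' cursor=0
After op 5 (left): buf='RUIBWSO' cursor=0
After op 6 (backspace): buf='RUIBWSO' cursor=0
After op 7 (home): buf='RUIBWSO' cursor=0
After op 8 (home): buf='RUIBWSO' cursor=0
After op 9 (undo): buf='UIBWSO' cursor=0

Answer: UIBWSO|0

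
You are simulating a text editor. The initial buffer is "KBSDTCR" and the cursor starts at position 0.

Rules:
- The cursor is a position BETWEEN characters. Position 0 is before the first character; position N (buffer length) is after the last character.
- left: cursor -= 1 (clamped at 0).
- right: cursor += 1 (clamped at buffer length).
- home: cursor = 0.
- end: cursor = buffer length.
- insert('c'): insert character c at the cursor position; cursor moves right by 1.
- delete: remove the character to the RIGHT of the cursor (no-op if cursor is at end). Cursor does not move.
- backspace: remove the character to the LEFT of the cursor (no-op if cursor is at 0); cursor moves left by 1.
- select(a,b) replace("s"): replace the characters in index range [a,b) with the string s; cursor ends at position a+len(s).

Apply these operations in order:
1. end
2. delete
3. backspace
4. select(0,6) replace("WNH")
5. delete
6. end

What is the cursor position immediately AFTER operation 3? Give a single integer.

After op 1 (end): buf='KBSDTCR' cursor=7
After op 2 (delete): buf='KBSDTCR' cursor=7
After op 3 (backspace): buf='KBSDTC' cursor=6

Answer: 6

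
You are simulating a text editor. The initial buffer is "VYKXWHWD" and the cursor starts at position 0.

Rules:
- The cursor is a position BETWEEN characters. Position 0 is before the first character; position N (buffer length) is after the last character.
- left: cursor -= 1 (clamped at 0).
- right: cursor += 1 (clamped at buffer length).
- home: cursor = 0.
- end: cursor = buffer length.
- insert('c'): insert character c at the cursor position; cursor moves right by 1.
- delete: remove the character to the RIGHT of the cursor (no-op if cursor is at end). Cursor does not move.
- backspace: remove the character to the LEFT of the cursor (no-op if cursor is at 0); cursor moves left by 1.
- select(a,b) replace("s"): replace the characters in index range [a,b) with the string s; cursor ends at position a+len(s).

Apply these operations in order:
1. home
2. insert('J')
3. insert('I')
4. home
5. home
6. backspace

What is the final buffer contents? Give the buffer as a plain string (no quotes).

Answer: JIVYKXWHWD

Derivation:
After op 1 (home): buf='VYKXWHWD' cursor=0
After op 2 (insert('J')): buf='JVYKXWHWD' cursor=1
After op 3 (insert('I')): buf='JIVYKXWHWD' cursor=2
After op 4 (home): buf='JIVYKXWHWD' cursor=0
After op 5 (home): buf='JIVYKXWHWD' cursor=0
After op 6 (backspace): buf='JIVYKXWHWD' cursor=0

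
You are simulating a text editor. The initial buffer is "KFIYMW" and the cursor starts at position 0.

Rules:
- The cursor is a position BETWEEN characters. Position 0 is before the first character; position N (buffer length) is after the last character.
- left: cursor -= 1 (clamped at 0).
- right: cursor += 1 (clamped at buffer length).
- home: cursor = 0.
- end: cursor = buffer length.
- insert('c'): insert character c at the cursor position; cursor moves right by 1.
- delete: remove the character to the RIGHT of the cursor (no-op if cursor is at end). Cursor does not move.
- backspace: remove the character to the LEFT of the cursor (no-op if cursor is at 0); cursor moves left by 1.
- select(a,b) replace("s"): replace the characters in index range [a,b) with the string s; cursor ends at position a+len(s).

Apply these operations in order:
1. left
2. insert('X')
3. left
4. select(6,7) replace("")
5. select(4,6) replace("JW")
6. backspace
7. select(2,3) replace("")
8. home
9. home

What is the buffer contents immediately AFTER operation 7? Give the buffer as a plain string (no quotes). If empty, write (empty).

Answer: XKIJ

Derivation:
After op 1 (left): buf='KFIYMW' cursor=0
After op 2 (insert('X')): buf='XKFIYMW' cursor=1
After op 3 (left): buf='XKFIYMW' cursor=0
After op 4 (select(6,7) replace("")): buf='XKFIYM' cursor=6
After op 5 (select(4,6) replace("JW")): buf='XKFIJW' cursor=6
After op 6 (backspace): buf='XKFIJ' cursor=5
After op 7 (select(2,3) replace("")): buf='XKIJ' cursor=2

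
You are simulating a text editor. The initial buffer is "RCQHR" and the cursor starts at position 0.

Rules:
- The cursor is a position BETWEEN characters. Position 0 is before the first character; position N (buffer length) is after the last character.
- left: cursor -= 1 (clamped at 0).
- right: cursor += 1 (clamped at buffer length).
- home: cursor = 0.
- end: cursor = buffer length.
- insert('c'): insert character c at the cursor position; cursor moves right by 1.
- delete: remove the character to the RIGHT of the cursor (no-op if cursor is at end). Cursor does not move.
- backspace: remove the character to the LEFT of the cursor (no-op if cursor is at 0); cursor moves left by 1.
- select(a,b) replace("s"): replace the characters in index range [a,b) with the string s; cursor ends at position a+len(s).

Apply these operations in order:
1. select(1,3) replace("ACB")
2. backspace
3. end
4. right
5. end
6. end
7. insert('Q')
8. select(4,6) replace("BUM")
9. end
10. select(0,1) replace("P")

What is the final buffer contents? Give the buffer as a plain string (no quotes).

Answer: PACHBUM

Derivation:
After op 1 (select(1,3) replace("ACB")): buf='RACBHR' cursor=4
After op 2 (backspace): buf='RACHR' cursor=3
After op 3 (end): buf='RACHR' cursor=5
After op 4 (right): buf='RACHR' cursor=5
After op 5 (end): buf='RACHR' cursor=5
After op 6 (end): buf='RACHR' cursor=5
After op 7 (insert('Q')): buf='RACHRQ' cursor=6
After op 8 (select(4,6) replace("BUM")): buf='RACHBUM' cursor=7
After op 9 (end): buf='RACHBUM' cursor=7
After op 10 (select(0,1) replace("P")): buf='PACHBUM' cursor=1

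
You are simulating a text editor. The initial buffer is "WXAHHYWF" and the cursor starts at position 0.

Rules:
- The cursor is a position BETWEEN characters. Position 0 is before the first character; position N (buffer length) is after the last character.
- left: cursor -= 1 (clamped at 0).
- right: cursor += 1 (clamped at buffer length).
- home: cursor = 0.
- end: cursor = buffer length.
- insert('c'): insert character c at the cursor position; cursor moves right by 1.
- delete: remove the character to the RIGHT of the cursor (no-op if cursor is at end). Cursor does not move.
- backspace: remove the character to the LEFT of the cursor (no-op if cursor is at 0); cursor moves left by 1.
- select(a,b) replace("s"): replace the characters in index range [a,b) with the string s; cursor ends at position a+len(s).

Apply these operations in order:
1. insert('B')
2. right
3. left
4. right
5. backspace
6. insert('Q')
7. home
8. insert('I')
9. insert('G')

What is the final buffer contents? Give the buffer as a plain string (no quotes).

After op 1 (insert('B')): buf='BWXAHHYWF' cursor=1
After op 2 (right): buf='BWXAHHYWF' cursor=2
After op 3 (left): buf='BWXAHHYWF' cursor=1
After op 4 (right): buf='BWXAHHYWF' cursor=2
After op 5 (backspace): buf='BXAHHYWF' cursor=1
After op 6 (insert('Q')): buf='BQXAHHYWF' cursor=2
After op 7 (home): buf='BQXAHHYWF' cursor=0
After op 8 (insert('I')): buf='IBQXAHHYWF' cursor=1
After op 9 (insert('G')): buf='IGBQXAHHYWF' cursor=2

Answer: IGBQXAHHYWF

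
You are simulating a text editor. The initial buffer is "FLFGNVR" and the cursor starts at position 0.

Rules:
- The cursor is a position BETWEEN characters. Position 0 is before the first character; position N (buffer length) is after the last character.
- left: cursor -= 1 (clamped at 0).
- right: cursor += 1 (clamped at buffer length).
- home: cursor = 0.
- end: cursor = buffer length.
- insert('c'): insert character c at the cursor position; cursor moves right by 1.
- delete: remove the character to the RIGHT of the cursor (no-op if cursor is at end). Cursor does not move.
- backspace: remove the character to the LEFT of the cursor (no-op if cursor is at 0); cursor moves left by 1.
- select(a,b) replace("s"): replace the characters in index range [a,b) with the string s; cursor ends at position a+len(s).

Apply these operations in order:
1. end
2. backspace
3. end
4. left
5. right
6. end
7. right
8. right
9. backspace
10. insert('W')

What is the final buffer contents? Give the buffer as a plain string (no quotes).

Answer: FLFGNW

Derivation:
After op 1 (end): buf='FLFGNVR' cursor=7
After op 2 (backspace): buf='FLFGNV' cursor=6
After op 3 (end): buf='FLFGNV' cursor=6
After op 4 (left): buf='FLFGNV' cursor=5
After op 5 (right): buf='FLFGNV' cursor=6
After op 6 (end): buf='FLFGNV' cursor=6
After op 7 (right): buf='FLFGNV' cursor=6
After op 8 (right): buf='FLFGNV' cursor=6
After op 9 (backspace): buf='FLFGN' cursor=5
After op 10 (insert('W')): buf='FLFGNW' cursor=6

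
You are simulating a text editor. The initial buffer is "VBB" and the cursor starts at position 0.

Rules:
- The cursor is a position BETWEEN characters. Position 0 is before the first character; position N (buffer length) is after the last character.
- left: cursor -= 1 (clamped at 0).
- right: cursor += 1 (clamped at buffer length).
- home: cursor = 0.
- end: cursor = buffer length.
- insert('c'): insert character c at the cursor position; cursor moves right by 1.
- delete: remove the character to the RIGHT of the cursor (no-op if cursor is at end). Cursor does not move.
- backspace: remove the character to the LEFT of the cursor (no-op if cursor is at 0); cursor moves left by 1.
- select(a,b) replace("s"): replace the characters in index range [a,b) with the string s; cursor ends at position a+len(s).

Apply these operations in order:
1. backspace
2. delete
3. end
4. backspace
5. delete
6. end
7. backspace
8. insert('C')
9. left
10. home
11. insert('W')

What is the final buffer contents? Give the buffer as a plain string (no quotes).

Answer: WC

Derivation:
After op 1 (backspace): buf='VBB' cursor=0
After op 2 (delete): buf='BB' cursor=0
After op 3 (end): buf='BB' cursor=2
After op 4 (backspace): buf='B' cursor=1
After op 5 (delete): buf='B' cursor=1
After op 6 (end): buf='B' cursor=1
After op 7 (backspace): buf='(empty)' cursor=0
After op 8 (insert('C')): buf='C' cursor=1
After op 9 (left): buf='C' cursor=0
After op 10 (home): buf='C' cursor=0
After op 11 (insert('W')): buf='WC' cursor=1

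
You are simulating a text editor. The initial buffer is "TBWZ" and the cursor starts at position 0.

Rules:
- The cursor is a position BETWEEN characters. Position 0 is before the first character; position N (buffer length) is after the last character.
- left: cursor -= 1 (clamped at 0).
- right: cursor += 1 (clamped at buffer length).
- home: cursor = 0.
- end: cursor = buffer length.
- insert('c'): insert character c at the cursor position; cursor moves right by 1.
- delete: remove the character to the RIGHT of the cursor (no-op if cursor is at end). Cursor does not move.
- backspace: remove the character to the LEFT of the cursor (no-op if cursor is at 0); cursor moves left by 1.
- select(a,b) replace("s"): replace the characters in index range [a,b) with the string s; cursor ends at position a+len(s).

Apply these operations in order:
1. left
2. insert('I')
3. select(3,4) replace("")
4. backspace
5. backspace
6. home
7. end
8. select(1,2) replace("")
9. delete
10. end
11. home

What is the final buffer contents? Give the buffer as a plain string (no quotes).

Answer: I

Derivation:
After op 1 (left): buf='TBWZ' cursor=0
After op 2 (insert('I')): buf='ITBWZ' cursor=1
After op 3 (select(3,4) replace("")): buf='ITBZ' cursor=3
After op 4 (backspace): buf='ITZ' cursor=2
After op 5 (backspace): buf='IZ' cursor=1
After op 6 (home): buf='IZ' cursor=0
After op 7 (end): buf='IZ' cursor=2
After op 8 (select(1,2) replace("")): buf='I' cursor=1
After op 9 (delete): buf='I' cursor=1
After op 10 (end): buf='I' cursor=1
After op 11 (home): buf='I' cursor=0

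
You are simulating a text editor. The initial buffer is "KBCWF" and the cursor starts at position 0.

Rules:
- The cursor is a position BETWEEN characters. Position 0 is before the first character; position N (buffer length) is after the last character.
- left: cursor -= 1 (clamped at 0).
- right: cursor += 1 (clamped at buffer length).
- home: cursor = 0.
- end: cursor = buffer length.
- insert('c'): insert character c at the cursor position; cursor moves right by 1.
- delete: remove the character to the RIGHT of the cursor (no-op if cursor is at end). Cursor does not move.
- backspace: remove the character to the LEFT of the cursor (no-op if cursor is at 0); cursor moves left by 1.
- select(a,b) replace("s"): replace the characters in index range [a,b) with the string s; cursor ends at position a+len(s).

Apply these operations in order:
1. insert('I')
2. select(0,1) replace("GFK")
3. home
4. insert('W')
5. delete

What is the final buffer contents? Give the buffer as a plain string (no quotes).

After op 1 (insert('I')): buf='IKBCWF' cursor=1
After op 2 (select(0,1) replace("GFK")): buf='GFKKBCWF' cursor=3
After op 3 (home): buf='GFKKBCWF' cursor=0
After op 4 (insert('W')): buf='WGFKKBCWF' cursor=1
After op 5 (delete): buf='WFKKBCWF' cursor=1

Answer: WFKKBCWF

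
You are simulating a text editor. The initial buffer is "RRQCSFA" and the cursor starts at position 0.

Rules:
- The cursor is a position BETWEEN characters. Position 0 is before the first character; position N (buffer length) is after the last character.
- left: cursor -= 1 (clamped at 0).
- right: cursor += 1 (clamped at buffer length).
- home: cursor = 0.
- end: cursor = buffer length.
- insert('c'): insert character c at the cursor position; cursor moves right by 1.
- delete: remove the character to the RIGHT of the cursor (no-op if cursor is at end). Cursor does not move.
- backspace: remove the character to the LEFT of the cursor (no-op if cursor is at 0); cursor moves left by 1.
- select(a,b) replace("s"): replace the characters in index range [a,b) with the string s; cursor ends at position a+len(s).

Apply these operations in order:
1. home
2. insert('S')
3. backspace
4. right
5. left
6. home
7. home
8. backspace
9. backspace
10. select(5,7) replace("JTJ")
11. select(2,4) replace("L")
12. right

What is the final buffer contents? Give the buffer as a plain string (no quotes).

Answer: RRLSJTJ

Derivation:
After op 1 (home): buf='RRQCSFA' cursor=0
After op 2 (insert('S')): buf='SRRQCSFA' cursor=1
After op 3 (backspace): buf='RRQCSFA' cursor=0
After op 4 (right): buf='RRQCSFA' cursor=1
After op 5 (left): buf='RRQCSFA' cursor=0
After op 6 (home): buf='RRQCSFA' cursor=0
After op 7 (home): buf='RRQCSFA' cursor=0
After op 8 (backspace): buf='RRQCSFA' cursor=0
After op 9 (backspace): buf='RRQCSFA' cursor=0
After op 10 (select(5,7) replace("JTJ")): buf='RRQCSJTJ' cursor=8
After op 11 (select(2,4) replace("L")): buf='RRLSJTJ' cursor=3
After op 12 (right): buf='RRLSJTJ' cursor=4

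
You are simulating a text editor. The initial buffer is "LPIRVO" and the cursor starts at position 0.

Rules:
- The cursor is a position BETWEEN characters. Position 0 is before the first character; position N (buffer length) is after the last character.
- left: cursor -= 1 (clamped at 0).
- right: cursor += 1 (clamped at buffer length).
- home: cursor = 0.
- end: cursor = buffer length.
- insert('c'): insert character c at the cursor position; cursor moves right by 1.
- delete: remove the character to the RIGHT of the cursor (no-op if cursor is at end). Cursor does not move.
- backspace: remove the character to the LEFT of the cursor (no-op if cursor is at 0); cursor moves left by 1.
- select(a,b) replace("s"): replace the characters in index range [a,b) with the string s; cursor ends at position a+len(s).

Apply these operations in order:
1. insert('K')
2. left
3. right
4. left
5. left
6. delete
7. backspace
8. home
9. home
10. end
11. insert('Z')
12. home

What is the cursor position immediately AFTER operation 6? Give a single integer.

Answer: 0

Derivation:
After op 1 (insert('K')): buf='KLPIRVO' cursor=1
After op 2 (left): buf='KLPIRVO' cursor=0
After op 3 (right): buf='KLPIRVO' cursor=1
After op 4 (left): buf='KLPIRVO' cursor=0
After op 5 (left): buf='KLPIRVO' cursor=0
After op 6 (delete): buf='LPIRVO' cursor=0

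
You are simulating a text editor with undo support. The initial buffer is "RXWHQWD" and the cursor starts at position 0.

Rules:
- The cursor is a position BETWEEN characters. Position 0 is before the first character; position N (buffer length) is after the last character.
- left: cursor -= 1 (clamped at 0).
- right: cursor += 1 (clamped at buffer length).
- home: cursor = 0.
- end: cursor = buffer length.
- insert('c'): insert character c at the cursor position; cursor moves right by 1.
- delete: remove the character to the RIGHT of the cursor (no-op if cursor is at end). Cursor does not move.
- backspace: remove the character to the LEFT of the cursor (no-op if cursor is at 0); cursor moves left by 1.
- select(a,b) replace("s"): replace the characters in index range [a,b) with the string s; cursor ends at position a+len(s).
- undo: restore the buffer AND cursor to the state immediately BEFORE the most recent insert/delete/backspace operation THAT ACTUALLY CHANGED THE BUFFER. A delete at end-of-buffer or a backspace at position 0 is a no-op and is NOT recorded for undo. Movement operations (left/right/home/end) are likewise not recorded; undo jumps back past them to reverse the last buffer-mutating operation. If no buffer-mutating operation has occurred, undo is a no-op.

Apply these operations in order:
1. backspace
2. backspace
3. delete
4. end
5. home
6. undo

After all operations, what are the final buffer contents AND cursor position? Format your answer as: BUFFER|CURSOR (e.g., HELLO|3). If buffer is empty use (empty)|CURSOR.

Answer: RXWHQWD|0

Derivation:
After op 1 (backspace): buf='RXWHQWD' cursor=0
After op 2 (backspace): buf='RXWHQWD' cursor=0
After op 3 (delete): buf='XWHQWD' cursor=0
After op 4 (end): buf='XWHQWD' cursor=6
After op 5 (home): buf='XWHQWD' cursor=0
After op 6 (undo): buf='RXWHQWD' cursor=0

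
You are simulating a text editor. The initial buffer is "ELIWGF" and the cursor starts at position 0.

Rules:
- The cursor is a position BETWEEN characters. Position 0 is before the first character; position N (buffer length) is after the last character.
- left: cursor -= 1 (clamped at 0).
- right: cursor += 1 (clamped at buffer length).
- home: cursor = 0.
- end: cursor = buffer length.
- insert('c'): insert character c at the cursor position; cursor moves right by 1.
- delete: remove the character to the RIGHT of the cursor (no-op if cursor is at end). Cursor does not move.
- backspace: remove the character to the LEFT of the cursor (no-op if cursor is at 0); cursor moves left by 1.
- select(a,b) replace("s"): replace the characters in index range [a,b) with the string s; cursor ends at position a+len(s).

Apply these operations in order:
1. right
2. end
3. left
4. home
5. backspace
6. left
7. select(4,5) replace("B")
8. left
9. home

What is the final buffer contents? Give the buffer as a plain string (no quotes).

After op 1 (right): buf='ELIWGF' cursor=1
After op 2 (end): buf='ELIWGF' cursor=6
After op 3 (left): buf='ELIWGF' cursor=5
After op 4 (home): buf='ELIWGF' cursor=0
After op 5 (backspace): buf='ELIWGF' cursor=0
After op 6 (left): buf='ELIWGF' cursor=0
After op 7 (select(4,5) replace("B")): buf='ELIWBF' cursor=5
After op 8 (left): buf='ELIWBF' cursor=4
After op 9 (home): buf='ELIWBF' cursor=0

Answer: ELIWBF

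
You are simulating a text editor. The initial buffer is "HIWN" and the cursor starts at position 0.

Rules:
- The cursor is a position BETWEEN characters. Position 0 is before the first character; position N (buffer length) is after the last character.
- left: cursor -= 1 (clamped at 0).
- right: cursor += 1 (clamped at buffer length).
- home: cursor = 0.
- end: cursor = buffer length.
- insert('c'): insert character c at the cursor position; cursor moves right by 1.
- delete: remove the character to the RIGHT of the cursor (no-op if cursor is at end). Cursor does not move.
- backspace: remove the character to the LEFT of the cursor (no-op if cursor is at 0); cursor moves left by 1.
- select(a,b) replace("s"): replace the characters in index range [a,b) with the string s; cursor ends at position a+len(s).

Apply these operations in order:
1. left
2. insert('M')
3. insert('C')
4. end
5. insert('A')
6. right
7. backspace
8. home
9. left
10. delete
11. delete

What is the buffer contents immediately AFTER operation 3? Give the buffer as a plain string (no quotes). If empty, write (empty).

Answer: MCHIWN

Derivation:
After op 1 (left): buf='HIWN' cursor=0
After op 2 (insert('M')): buf='MHIWN' cursor=1
After op 3 (insert('C')): buf='MCHIWN' cursor=2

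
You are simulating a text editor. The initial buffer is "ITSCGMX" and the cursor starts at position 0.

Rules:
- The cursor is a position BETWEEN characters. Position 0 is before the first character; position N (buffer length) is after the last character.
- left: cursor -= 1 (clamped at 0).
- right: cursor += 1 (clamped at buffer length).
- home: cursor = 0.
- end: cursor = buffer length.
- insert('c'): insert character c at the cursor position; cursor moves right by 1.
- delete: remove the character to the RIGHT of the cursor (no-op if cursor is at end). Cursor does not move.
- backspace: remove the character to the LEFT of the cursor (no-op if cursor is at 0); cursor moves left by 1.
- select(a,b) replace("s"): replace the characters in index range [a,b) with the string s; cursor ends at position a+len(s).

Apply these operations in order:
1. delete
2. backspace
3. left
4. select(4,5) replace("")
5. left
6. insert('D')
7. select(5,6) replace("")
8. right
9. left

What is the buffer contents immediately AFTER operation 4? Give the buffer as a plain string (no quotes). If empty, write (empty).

Answer: TSCGX

Derivation:
After op 1 (delete): buf='TSCGMX' cursor=0
After op 2 (backspace): buf='TSCGMX' cursor=0
After op 3 (left): buf='TSCGMX' cursor=0
After op 4 (select(4,5) replace("")): buf='TSCGX' cursor=4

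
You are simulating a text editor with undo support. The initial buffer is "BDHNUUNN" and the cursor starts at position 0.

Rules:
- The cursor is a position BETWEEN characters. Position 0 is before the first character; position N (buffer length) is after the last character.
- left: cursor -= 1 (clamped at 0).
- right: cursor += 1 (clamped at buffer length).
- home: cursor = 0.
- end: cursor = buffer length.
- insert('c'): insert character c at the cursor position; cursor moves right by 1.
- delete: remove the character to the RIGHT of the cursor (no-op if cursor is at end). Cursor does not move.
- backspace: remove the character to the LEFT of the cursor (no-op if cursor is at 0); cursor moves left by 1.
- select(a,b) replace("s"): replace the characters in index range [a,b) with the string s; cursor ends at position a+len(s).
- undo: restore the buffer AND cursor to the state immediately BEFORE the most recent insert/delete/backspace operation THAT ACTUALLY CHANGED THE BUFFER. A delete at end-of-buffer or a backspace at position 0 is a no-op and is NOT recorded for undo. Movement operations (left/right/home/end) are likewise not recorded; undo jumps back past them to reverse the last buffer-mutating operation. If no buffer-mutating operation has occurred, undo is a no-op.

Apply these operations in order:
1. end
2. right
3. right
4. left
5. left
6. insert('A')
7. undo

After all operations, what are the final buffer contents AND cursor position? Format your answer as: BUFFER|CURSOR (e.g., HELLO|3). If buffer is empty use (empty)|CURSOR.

Answer: BDHNUUNN|6

Derivation:
After op 1 (end): buf='BDHNUUNN' cursor=8
After op 2 (right): buf='BDHNUUNN' cursor=8
After op 3 (right): buf='BDHNUUNN' cursor=8
After op 4 (left): buf='BDHNUUNN' cursor=7
After op 5 (left): buf='BDHNUUNN' cursor=6
After op 6 (insert('A')): buf='BDHNUUANN' cursor=7
After op 7 (undo): buf='BDHNUUNN' cursor=6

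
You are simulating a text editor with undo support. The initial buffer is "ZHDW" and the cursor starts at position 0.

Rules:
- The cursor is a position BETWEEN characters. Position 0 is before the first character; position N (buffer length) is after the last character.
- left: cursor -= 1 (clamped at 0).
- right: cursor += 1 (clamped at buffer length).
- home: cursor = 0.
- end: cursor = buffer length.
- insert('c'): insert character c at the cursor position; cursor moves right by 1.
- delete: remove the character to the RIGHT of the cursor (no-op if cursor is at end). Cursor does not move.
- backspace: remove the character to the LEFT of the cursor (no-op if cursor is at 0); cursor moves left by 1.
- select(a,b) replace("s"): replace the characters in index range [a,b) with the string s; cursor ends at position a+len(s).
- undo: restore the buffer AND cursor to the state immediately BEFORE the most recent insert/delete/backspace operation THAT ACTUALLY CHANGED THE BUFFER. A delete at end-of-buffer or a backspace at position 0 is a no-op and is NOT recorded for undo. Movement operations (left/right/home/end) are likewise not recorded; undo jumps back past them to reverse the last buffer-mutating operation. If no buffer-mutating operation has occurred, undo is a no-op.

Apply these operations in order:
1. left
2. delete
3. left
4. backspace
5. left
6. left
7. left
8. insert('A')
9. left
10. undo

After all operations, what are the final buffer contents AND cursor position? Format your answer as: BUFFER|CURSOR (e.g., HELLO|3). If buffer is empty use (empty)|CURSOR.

Answer: HDW|0

Derivation:
After op 1 (left): buf='ZHDW' cursor=0
After op 2 (delete): buf='HDW' cursor=0
After op 3 (left): buf='HDW' cursor=0
After op 4 (backspace): buf='HDW' cursor=0
After op 5 (left): buf='HDW' cursor=0
After op 6 (left): buf='HDW' cursor=0
After op 7 (left): buf='HDW' cursor=0
After op 8 (insert('A')): buf='AHDW' cursor=1
After op 9 (left): buf='AHDW' cursor=0
After op 10 (undo): buf='HDW' cursor=0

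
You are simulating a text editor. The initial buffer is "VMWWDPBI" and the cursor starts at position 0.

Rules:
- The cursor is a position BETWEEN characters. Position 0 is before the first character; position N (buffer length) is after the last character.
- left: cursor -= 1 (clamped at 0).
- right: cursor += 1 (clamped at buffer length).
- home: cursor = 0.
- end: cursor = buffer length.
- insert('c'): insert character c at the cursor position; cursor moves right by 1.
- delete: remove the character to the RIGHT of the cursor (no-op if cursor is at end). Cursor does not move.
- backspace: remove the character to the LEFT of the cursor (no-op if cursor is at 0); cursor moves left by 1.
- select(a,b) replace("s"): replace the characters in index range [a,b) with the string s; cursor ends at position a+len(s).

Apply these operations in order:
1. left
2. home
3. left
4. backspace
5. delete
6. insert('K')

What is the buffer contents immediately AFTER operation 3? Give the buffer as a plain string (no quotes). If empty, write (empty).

Answer: VMWWDPBI

Derivation:
After op 1 (left): buf='VMWWDPBI' cursor=0
After op 2 (home): buf='VMWWDPBI' cursor=0
After op 3 (left): buf='VMWWDPBI' cursor=0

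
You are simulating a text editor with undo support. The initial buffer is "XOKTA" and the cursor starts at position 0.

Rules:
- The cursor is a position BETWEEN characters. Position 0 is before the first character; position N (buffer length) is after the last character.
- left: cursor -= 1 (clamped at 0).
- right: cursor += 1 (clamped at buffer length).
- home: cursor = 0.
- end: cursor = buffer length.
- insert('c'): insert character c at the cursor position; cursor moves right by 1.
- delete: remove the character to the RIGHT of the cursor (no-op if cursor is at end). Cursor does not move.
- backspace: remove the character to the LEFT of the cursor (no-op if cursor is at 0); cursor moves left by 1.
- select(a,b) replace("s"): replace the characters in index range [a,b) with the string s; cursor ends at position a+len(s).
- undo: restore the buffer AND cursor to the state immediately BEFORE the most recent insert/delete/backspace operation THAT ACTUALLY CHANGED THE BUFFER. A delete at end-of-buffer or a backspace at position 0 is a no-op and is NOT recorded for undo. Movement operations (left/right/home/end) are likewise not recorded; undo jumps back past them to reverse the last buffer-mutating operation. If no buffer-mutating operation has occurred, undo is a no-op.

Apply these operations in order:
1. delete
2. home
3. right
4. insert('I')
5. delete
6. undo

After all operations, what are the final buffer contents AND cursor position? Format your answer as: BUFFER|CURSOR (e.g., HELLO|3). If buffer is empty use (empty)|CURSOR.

Answer: OIKTA|2

Derivation:
After op 1 (delete): buf='OKTA' cursor=0
After op 2 (home): buf='OKTA' cursor=0
After op 3 (right): buf='OKTA' cursor=1
After op 4 (insert('I')): buf='OIKTA' cursor=2
After op 5 (delete): buf='OITA' cursor=2
After op 6 (undo): buf='OIKTA' cursor=2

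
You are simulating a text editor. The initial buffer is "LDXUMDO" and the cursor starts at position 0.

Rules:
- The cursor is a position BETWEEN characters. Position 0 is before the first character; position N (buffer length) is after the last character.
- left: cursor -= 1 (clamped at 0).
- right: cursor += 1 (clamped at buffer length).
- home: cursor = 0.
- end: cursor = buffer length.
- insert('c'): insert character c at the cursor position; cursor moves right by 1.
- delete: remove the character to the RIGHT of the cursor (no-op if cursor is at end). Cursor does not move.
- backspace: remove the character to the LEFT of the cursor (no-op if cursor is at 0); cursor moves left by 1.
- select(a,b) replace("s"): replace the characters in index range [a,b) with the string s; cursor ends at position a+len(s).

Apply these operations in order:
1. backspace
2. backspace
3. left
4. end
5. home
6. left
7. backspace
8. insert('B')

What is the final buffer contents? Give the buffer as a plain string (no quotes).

Answer: BLDXUMDO

Derivation:
After op 1 (backspace): buf='LDXUMDO' cursor=0
After op 2 (backspace): buf='LDXUMDO' cursor=0
After op 3 (left): buf='LDXUMDO' cursor=0
After op 4 (end): buf='LDXUMDO' cursor=7
After op 5 (home): buf='LDXUMDO' cursor=0
After op 6 (left): buf='LDXUMDO' cursor=0
After op 7 (backspace): buf='LDXUMDO' cursor=0
After op 8 (insert('B')): buf='BLDXUMDO' cursor=1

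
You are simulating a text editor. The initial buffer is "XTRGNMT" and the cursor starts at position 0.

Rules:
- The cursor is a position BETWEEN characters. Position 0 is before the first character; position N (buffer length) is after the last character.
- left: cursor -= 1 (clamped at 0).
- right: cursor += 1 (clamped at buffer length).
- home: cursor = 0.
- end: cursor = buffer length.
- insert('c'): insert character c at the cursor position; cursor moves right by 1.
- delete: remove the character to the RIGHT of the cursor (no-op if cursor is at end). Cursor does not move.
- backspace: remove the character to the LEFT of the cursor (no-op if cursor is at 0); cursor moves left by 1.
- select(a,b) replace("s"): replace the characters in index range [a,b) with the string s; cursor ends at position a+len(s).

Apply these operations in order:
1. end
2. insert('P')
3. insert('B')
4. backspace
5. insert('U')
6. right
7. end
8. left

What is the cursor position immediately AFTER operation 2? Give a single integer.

After op 1 (end): buf='XTRGNMT' cursor=7
After op 2 (insert('P')): buf='XTRGNMTP' cursor=8

Answer: 8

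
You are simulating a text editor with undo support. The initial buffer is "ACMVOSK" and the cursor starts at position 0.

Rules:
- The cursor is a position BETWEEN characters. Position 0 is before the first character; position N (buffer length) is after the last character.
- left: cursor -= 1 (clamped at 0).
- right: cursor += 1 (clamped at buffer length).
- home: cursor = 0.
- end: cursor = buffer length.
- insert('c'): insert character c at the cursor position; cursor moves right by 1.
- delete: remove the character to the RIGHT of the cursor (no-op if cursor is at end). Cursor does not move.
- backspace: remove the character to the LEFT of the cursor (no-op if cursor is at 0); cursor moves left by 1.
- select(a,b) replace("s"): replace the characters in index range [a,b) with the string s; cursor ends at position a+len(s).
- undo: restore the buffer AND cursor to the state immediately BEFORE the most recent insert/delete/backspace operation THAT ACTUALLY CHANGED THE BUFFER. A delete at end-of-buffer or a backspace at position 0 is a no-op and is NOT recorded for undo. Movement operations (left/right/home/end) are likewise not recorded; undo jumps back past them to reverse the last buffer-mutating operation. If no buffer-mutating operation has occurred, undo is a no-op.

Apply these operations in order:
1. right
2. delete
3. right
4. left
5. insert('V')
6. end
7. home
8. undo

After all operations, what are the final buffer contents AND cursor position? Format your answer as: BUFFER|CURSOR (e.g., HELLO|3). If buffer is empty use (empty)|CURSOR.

After op 1 (right): buf='ACMVOSK' cursor=1
After op 2 (delete): buf='AMVOSK' cursor=1
After op 3 (right): buf='AMVOSK' cursor=2
After op 4 (left): buf='AMVOSK' cursor=1
After op 5 (insert('V')): buf='AVMVOSK' cursor=2
After op 6 (end): buf='AVMVOSK' cursor=7
After op 7 (home): buf='AVMVOSK' cursor=0
After op 8 (undo): buf='AMVOSK' cursor=1

Answer: AMVOSK|1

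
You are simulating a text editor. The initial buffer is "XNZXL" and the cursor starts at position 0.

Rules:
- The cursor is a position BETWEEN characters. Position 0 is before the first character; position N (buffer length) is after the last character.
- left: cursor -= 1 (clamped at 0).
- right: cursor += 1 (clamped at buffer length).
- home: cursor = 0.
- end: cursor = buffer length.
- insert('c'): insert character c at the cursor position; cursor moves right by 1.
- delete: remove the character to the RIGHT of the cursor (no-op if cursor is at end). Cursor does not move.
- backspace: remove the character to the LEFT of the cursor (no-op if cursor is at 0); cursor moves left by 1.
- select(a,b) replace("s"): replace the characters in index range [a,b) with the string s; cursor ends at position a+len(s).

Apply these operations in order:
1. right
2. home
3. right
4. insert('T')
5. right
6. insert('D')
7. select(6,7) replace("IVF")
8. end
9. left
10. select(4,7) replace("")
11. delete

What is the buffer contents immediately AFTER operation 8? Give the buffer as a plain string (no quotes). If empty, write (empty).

After op 1 (right): buf='XNZXL' cursor=1
After op 2 (home): buf='XNZXL' cursor=0
After op 3 (right): buf='XNZXL' cursor=1
After op 4 (insert('T')): buf='XTNZXL' cursor=2
After op 5 (right): buf='XTNZXL' cursor=3
After op 6 (insert('D')): buf='XTNDZXL' cursor=4
After op 7 (select(6,7) replace("IVF")): buf='XTNDZXIVF' cursor=9
After op 8 (end): buf='XTNDZXIVF' cursor=9

Answer: XTNDZXIVF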